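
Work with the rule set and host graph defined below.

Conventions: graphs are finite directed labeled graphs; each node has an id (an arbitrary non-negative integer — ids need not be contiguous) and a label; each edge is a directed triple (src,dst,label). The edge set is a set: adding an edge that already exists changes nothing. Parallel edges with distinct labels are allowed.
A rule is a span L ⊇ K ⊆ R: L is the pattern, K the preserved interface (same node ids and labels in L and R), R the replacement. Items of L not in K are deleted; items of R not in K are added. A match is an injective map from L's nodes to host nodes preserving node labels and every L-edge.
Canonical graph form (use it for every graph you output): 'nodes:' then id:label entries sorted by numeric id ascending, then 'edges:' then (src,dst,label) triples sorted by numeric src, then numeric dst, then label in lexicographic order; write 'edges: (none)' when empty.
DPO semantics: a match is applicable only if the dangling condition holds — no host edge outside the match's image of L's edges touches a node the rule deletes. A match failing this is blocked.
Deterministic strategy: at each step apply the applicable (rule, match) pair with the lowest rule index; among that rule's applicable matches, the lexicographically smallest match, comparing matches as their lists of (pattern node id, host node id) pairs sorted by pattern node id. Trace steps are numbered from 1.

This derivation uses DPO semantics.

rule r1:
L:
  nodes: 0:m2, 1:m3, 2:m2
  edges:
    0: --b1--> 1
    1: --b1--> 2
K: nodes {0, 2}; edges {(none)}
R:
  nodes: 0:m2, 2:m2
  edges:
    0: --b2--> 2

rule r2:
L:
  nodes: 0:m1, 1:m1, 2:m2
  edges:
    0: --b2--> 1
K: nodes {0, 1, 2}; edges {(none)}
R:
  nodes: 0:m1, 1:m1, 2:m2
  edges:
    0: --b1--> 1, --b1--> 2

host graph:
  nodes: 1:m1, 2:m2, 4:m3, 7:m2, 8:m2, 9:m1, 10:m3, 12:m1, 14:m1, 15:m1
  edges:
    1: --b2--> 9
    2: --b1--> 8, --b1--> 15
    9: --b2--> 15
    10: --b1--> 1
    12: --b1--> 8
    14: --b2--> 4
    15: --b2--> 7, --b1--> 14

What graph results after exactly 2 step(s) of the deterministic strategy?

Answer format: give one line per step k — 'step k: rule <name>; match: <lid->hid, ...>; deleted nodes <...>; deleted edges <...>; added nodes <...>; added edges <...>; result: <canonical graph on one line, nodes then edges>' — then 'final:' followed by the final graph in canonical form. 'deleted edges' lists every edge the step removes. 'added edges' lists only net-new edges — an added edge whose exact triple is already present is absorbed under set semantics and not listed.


step 1: rule r2; match: 0->1, 1->9, 2->2; deleted nodes (none); deleted edges (1,9,b2); added nodes (none); added edges (1,2,b1); (1,9,b1); result: nodes: 1:m1, 2:m2, 4:m3, 7:m2, 8:m2, 9:m1, 10:m3, 12:m1, 14:m1, 15:m1 edges: (1,2,b1); (1,9,b1); (2,8,b1); (2,15,b1); (9,15,b2); (10,1,b1); (12,8,b1); (14,4,b2); (15,7,b2); (15,14,b1)
step 2: rule r2; match: 0->9, 1->15, 2->2; deleted nodes (none); deleted edges (9,15,b2); added nodes (none); added edges (9,2,b1); (9,15,b1); result: nodes: 1:m1, 2:m2, 4:m3, 7:m2, 8:m2, 9:m1, 10:m3, 12:m1, 14:m1, 15:m1 edges: (1,2,b1); (1,9,b1); (2,8,b1); (2,15,b1); (9,2,b1); (9,15,b1); (10,1,b1); (12,8,b1); (14,4,b2); (15,7,b2); (15,14,b1)
final:
nodes: 1:m1, 2:m2, 4:m3, 7:m2, 8:m2, 9:m1, 10:m3, 12:m1, 14:m1, 15:m1
edges: (1,2,b1); (1,9,b1); (2,8,b1); (2,15,b1); (9,2,b1); (9,15,b1); (10,1,b1); (12,8,b1); (14,4,b2); (15,7,b2); (15,14,b1)


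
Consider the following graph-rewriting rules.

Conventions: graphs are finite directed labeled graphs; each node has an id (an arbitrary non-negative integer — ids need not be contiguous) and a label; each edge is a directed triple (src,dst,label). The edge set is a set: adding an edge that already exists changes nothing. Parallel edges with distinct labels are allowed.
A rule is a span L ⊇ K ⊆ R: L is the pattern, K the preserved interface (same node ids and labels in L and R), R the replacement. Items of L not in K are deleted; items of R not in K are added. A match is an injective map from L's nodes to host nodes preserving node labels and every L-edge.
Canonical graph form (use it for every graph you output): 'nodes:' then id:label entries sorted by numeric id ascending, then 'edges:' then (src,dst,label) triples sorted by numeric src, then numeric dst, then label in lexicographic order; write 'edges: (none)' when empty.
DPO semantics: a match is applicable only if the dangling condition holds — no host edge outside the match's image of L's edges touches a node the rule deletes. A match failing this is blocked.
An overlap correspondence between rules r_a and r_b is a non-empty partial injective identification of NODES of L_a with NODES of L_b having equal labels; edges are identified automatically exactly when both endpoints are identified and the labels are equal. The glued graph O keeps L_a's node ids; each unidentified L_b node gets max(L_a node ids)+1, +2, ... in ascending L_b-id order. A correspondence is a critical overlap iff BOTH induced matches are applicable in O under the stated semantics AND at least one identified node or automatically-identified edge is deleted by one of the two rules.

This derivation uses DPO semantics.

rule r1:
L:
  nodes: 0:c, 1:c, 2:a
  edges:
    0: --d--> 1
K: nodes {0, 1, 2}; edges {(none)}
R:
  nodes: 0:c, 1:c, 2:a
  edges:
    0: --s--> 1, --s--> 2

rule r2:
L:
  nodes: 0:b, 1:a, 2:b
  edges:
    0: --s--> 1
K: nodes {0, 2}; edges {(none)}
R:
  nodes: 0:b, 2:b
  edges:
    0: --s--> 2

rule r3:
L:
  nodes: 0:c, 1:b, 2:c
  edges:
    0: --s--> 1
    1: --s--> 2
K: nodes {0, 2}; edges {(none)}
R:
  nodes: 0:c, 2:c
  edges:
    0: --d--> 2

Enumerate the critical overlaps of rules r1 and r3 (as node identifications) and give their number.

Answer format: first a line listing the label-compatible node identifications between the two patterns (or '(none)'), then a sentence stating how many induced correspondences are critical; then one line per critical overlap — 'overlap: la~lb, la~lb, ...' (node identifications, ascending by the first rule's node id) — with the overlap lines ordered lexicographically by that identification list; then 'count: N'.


label-compatible node identifications between L(r1) and L(r3): 0~0, 0~2, 1~0, 1~2
0 of the induced correspondences are critical overlaps of r1 and r3.
count: 0


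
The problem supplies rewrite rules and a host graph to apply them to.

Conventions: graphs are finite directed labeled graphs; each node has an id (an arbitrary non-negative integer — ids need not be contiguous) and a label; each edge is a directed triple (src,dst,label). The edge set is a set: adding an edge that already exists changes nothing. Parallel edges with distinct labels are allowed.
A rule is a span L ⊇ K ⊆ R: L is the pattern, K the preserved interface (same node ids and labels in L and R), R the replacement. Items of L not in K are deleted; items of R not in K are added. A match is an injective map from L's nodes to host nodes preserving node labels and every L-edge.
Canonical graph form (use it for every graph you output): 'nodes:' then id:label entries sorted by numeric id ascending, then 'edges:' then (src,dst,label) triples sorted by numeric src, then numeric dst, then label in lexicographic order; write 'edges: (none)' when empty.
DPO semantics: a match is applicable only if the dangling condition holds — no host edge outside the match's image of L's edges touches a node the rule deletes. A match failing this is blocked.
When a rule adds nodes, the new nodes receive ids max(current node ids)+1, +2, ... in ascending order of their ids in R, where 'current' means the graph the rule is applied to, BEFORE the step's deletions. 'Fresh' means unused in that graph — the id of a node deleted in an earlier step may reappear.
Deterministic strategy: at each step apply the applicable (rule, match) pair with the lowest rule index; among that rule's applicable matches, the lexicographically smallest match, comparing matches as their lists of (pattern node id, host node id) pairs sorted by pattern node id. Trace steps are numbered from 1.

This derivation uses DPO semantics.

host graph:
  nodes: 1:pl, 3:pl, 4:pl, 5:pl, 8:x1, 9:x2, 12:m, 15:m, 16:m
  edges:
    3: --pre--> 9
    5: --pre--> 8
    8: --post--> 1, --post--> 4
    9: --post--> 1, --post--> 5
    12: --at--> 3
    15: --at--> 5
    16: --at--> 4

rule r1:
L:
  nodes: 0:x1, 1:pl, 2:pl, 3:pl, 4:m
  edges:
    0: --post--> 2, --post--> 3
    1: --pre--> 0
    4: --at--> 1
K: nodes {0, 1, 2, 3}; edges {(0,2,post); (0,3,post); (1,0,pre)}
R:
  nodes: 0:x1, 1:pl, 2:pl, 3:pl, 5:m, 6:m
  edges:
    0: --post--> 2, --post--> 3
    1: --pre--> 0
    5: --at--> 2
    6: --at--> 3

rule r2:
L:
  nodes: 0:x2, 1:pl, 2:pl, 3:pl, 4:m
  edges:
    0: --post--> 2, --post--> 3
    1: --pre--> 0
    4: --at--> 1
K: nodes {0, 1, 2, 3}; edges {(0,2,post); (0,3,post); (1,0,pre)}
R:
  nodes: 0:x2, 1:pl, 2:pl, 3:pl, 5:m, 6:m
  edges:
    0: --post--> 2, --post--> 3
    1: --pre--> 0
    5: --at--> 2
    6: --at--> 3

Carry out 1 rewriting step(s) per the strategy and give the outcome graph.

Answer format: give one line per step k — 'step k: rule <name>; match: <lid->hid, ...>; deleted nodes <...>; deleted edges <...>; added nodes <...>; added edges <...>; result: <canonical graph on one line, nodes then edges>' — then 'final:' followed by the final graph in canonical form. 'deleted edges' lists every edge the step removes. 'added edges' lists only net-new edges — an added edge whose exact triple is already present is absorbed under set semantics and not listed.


step 1: rule r1; match: 0->8, 1->5, 2->1, 3->4, 4->15; deleted nodes 15; deleted edges (15,5,at); added nodes 17, 18; added edges (17,1,at); (18,4,at); result: nodes: 1:pl, 3:pl, 4:pl, 5:pl, 8:x1, 9:x2, 12:m, 16:m, 17:m, 18:m edges: (3,9,pre); (5,8,pre); (8,1,post); (8,4,post); (9,1,post); (9,5,post); (12,3,at); (16,4,at); (17,1,at); (18,4,at)
final:
nodes: 1:pl, 3:pl, 4:pl, 5:pl, 8:x1, 9:x2, 12:m, 16:m, 17:m, 18:m
edges: (3,9,pre); (5,8,pre); (8,1,post); (8,4,post); (9,1,post); (9,5,post); (12,3,at); (16,4,at); (17,1,at); (18,4,at)


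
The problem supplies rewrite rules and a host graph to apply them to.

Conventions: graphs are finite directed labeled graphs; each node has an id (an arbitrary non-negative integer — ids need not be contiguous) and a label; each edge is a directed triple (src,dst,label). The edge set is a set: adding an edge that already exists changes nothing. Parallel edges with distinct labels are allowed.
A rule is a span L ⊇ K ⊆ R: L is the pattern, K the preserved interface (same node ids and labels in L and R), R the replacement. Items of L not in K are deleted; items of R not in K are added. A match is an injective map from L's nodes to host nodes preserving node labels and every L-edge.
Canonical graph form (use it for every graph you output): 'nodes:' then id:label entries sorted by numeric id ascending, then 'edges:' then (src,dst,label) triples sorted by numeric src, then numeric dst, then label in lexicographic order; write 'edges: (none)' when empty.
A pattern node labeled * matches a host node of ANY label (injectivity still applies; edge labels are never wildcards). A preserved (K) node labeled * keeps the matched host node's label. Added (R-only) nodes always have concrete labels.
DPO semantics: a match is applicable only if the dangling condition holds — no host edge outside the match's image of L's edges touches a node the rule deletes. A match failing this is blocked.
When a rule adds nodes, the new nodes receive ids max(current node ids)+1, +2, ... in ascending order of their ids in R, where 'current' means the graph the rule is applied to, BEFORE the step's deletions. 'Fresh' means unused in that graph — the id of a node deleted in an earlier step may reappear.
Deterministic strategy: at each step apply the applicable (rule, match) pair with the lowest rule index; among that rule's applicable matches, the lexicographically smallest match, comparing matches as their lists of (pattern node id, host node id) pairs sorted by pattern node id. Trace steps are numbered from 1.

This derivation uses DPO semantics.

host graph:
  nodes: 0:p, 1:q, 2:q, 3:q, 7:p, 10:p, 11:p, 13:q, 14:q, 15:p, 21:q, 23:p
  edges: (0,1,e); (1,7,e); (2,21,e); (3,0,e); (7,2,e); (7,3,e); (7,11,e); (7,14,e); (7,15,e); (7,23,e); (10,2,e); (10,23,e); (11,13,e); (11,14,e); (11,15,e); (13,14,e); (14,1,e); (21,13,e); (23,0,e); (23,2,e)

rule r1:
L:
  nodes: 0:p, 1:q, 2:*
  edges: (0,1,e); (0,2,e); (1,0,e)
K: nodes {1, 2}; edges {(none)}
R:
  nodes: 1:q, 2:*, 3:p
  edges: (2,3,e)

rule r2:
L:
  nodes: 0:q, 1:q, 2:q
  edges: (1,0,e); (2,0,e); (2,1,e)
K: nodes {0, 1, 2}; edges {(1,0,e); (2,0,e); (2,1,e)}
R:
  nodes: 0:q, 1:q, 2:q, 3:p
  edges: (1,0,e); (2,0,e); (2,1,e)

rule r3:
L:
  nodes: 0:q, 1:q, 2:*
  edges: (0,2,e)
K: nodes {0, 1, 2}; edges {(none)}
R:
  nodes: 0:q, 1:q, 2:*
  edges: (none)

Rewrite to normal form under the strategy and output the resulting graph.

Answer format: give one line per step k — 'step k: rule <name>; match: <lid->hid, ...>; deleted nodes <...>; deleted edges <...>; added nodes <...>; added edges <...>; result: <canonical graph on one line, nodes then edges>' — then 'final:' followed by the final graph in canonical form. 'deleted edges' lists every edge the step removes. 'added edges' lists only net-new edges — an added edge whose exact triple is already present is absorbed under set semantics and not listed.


step 1: rule r3; match: 0->1, 1->2, 2->7; deleted nodes (none); deleted edges (1,7,e); added nodes (none); added edges (none); result: nodes: 0:p, 1:q, 2:q, 3:q, 7:p, 10:p, 11:p, 13:q, 14:q, 15:p, 21:q, 23:p edges: (0,1,e); (2,21,e); (3,0,e); (7,2,e); (7,3,e); (7,11,e); (7,14,e); (7,15,e); (7,23,e); (10,2,e); (10,23,e); (11,13,e); (11,14,e); (11,15,e); (13,14,e); (14,1,e); (21,13,e); (23,0,e); (23,2,e)
step 2: rule r3; match: 0->2, 1->1, 2->21; deleted nodes (none); deleted edges (2,21,e); added nodes (none); added edges (none); result: nodes: 0:p, 1:q, 2:q, 3:q, 7:p, 10:p, 11:p, 13:q, 14:q, 15:p, 21:q, 23:p edges: (0,1,e); (3,0,e); (7,2,e); (7,3,e); (7,11,e); (7,14,e); (7,15,e); (7,23,e); (10,2,e); (10,23,e); (11,13,e); (11,14,e); (11,15,e); (13,14,e); (14,1,e); (21,13,e); (23,0,e); (23,2,e)
step 3: rule r3; match: 0->3, 1->1, 2->0; deleted nodes (none); deleted edges (3,0,e); added nodes (none); added edges (none); result: nodes: 0:p, 1:q, 2:q, 3:q, 7:p, 10:p, 11:p, 13:q, 14:q, 15:p, 21:q, 23:p edges: (0,1,e); (7,2,e); (7,3,e); (7,11,e); (7,14,e); (7,15,e); (7,23,e); (10,2,e); (10,23,e); (11,13,e); (11,14,e); (11,15,e); (13,14,e); (14,1,e); (21,13,e); (23,0,e); (23,2,e)
step 4: rule r3; match: 0->13, 1->1, 2->14; deleted nodes (none); deleted edges (13,14,e); added nodes (none); added edges (none); result: nodes: 0:p, 1:q, 2:q, 3:q, 7:p, 10:p, 11:p, 13:q, 14:q, 15:p, 21:q, 23:p edges: (0,1,e); (7,2,e); (7,3,e); (7,11,e); (7,14,e); (7,15,e); (7,23,e); (10,2,e); (10,23,e); (11,13,e); (11,14,e); (11,15,e); (14,1,e); (21,13,e); (23,0,e); (23,2,e)
step 5: rule r3; match: 0->14, 1->2, 2->1; deleted nodes (none); deleted edges (14,1,e); added nodes (none); added edges (none); result: nodes: 0:p, 1:q, 2:q, 3:q, 7:p, 10:p, 11:p, 13:q, 14:q, 15:p, 21:q, 23:p edges: (0,1,e); (7,2,e); (7,3,e); (7,11,e); (7,14,e); (7,15,e); (7,23,e); (10,2,e); (10,23,e); (11,13,e); (11,14,e); (11,15,e); (21,13,e); (23,0,e); (23,2,e)
step 6: rule r3; match: 0->21, 1->1, 2->13; deleted nodes (none); deleted edges (21,13,e); added nodes (none); added edges (none); result: nodes: 0:p, 1:q, 2:q, 3:q, 7:p, 10:p, 11:p, 13:q, 14:q, 15:p, 21:q, 23:p edges: (0,1,e); (7,2,e); (7,3,e); (7,11,e); (7,14,e); (7,15,e); (7,23,e); (10,2,e); (10,23,e); (11,13,e); (11,14,e); (11,15,e); (23,0,e); (23,2,e)
final:
nodes: 0:p, 1:q, 2:q, 3:q, 7:p, 10:p, 11:p, 13:q, 14:q, 15:p, 21:q, 23:p
edges: (0,1,e); (7,2,e); (7,3,e); (7,11,e); (7,14,e); (7,15,e); (7,23,e); (10,2,e); (10,23,e); (11,13,e); (11,14,e); (11,15,e); (23,0,e); (23,2,e)


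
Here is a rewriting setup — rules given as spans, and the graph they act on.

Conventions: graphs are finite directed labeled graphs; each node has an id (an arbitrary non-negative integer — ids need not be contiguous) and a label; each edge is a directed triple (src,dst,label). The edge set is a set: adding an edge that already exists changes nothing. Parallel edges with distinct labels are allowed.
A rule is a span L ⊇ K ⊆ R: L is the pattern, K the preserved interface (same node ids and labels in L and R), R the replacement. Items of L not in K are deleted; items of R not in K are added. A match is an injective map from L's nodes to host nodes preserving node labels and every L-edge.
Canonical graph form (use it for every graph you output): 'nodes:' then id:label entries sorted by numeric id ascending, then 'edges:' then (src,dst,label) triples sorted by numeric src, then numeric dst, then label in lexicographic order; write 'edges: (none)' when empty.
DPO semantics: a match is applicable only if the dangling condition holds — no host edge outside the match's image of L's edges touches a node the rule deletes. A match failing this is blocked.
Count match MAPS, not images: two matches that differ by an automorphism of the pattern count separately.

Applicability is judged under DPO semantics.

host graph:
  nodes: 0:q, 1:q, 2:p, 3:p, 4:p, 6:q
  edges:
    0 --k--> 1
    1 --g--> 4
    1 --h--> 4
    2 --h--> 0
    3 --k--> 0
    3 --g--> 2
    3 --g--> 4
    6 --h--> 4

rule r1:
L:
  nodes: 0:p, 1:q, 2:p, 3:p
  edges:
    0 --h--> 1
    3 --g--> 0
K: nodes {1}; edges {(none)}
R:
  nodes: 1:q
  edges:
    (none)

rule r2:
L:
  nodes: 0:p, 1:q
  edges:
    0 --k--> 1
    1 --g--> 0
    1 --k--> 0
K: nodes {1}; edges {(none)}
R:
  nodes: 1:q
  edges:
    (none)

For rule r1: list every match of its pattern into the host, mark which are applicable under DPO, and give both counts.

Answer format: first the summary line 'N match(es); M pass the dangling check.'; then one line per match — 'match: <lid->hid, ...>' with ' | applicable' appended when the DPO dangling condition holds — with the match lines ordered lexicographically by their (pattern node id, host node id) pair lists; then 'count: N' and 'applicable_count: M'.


1 match(es); 0 pass the dangling check.
match: 0->2, 1->0, 2->4, 3->3
count: 1
applicable_count: 0


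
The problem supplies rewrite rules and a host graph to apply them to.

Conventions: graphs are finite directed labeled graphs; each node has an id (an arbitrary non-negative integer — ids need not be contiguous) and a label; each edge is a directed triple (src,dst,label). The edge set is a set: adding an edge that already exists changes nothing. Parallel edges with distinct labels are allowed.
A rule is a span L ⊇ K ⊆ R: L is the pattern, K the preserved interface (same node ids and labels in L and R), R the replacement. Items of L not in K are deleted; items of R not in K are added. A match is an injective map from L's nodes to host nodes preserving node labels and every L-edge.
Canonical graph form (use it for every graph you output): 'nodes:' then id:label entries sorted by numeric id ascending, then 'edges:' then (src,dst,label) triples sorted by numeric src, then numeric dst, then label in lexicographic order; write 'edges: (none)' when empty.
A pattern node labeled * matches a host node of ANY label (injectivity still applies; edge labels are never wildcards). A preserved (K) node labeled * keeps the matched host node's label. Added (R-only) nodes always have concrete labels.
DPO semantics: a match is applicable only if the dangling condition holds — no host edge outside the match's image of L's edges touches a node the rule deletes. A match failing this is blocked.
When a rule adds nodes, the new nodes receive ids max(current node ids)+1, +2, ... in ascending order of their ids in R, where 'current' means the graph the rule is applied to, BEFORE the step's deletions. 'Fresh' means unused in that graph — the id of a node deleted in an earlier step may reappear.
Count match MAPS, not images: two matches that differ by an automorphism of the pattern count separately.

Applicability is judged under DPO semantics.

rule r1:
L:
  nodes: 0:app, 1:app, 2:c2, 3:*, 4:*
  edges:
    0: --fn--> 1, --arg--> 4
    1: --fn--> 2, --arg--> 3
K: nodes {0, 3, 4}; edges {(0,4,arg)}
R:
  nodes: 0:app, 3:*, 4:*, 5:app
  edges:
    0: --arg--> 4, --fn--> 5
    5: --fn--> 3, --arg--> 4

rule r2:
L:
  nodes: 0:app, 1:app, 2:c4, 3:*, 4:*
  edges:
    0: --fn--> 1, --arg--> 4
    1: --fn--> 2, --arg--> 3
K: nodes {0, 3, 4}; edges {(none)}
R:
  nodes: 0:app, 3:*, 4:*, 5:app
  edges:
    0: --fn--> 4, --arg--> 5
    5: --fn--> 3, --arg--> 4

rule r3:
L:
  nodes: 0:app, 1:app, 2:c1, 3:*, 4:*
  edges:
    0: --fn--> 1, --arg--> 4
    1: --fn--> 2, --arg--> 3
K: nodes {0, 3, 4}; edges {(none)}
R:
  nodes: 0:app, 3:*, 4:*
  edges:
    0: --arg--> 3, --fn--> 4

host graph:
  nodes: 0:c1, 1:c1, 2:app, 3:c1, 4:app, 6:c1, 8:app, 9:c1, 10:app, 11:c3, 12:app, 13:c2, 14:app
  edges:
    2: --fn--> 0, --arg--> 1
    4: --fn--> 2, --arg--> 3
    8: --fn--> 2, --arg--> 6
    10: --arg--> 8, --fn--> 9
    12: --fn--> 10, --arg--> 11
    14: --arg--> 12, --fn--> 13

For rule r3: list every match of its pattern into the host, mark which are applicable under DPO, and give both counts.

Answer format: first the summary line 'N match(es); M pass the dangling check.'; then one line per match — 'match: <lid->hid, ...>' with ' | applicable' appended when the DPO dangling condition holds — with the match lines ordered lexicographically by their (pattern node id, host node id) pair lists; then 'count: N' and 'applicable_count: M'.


3 match(es); 1 pass the dangling check.
match: 0->4, 1->2, 2->0, 3->1, 4->3
match: 0->8, 1->2, 2->0, 3->1, 4->6
match: 0->12, 1->10, 2->9, 3->8, 4->11 | applicable
count: 3
applicable_count: 1


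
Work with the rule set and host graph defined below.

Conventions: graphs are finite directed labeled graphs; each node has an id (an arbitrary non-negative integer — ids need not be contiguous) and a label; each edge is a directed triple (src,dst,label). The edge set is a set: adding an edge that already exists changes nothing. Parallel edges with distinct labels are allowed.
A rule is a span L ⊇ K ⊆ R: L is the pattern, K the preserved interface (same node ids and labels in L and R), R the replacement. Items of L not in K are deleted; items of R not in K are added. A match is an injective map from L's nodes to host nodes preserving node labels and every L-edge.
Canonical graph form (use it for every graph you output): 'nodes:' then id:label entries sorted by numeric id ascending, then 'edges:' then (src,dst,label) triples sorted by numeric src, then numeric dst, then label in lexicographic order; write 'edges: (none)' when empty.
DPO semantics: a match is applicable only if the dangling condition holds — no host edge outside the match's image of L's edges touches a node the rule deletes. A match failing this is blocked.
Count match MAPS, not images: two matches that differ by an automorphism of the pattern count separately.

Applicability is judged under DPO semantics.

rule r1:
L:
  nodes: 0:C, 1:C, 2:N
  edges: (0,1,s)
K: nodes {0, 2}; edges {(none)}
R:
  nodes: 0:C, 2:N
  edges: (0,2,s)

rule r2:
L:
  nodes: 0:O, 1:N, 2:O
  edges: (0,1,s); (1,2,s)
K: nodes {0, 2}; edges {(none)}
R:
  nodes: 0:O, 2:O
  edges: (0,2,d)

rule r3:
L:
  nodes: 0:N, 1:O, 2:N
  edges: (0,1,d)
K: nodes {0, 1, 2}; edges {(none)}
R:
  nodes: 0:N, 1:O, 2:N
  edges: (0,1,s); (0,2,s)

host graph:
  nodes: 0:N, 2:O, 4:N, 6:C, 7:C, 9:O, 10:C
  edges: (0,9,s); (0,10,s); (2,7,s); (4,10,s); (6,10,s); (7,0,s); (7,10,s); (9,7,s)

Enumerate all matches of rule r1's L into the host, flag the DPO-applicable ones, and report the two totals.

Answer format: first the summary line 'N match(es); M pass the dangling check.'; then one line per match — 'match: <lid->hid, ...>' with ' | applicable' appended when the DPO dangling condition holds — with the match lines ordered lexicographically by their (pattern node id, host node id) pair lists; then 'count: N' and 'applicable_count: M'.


4 match(es); 0 pass the dangling check.
match: 0->6, 1->10, 2->0
match: 0->6, 1->10, 2->4
match: 0->7, 1->10, 2->0
match: 0->7, 1->10, 2->4
count: 4
applicable_count: 0


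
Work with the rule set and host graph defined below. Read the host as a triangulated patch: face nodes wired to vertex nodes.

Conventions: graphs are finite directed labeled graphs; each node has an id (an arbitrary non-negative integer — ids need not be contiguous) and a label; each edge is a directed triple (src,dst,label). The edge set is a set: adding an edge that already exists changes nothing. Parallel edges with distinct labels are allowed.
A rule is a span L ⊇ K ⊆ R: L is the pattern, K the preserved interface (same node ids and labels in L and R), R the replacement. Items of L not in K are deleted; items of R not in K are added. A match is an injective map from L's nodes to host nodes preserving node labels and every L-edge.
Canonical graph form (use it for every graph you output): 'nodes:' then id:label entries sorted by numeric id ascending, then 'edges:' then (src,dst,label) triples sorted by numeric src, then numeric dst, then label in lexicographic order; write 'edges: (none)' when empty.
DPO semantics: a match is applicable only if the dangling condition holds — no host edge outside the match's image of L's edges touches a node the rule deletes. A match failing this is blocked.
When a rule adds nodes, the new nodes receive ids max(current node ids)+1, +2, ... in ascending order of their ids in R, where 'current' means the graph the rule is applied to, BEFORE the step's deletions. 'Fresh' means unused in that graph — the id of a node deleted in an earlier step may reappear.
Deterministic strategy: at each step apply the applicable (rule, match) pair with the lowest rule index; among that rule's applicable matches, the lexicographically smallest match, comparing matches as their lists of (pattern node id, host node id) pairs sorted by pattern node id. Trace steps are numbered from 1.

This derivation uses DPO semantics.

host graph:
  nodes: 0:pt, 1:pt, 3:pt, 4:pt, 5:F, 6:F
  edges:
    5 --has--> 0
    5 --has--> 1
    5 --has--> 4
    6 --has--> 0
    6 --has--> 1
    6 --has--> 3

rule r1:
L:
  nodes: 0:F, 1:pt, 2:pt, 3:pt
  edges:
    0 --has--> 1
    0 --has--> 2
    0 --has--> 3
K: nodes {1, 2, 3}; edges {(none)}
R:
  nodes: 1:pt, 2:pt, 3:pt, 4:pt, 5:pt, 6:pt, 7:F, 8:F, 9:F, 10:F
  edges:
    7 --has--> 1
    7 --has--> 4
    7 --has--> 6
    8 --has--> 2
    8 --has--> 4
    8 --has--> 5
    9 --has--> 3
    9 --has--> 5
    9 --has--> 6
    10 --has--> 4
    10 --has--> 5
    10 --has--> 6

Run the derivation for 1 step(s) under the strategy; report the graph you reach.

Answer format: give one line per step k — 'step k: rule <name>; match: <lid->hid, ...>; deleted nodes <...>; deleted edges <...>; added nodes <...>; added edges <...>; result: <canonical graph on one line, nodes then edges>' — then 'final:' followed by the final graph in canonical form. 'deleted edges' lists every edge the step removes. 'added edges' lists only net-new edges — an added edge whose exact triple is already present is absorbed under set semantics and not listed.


step 1: rule r1; match: 0->5, 1->0, 2->1, 3->4; deleted nodes 5; deleted edges (5,0,has); (5,1,has); (5,4,has); added nodes 7, 8, 9, 10, 11, 12, 13; added edges (10,0,has); (10,7,has); (10,9,has); (11,1,has); (11,7,has); (11,8,has); (12,4,has); (12,8,has); (12,9,has); (13,7,has); (13,8,has); (13,9,has); result: nodes: 0:pt, 1:pt, 3:pt, 4:pt, 6:F, 7:pt, 8:pt, 9:pt, 10:F, 11:F, 12:F, 13:F edges: (6,0,has); (6,1,has); (6,3,has); (10,0,has); (10,7,has); (10,9,has); (11,1,has); (11,7,has); (11,8,has); (12,4,has); (12,8,has); (12,9,has); (13,7,has); (13,8,has); (13,9,has)
final:
nodes: 0:pt, 1:pt, 3:pt, 4:pt, 6:F, 7:pt, 8:pt, 9:pt, 10:F, 11:F, 12:F, 13:F
edges: (6,0,has); (6,1,has); (6,3,has); (10,0,has); (10,7,has); (10,9,has); (11,1,has); (11,7,has); (11,8,has); (12,4,has); (12,8,has); (12,9,has); (13,7,has); (13,8,has); (13,9,has)


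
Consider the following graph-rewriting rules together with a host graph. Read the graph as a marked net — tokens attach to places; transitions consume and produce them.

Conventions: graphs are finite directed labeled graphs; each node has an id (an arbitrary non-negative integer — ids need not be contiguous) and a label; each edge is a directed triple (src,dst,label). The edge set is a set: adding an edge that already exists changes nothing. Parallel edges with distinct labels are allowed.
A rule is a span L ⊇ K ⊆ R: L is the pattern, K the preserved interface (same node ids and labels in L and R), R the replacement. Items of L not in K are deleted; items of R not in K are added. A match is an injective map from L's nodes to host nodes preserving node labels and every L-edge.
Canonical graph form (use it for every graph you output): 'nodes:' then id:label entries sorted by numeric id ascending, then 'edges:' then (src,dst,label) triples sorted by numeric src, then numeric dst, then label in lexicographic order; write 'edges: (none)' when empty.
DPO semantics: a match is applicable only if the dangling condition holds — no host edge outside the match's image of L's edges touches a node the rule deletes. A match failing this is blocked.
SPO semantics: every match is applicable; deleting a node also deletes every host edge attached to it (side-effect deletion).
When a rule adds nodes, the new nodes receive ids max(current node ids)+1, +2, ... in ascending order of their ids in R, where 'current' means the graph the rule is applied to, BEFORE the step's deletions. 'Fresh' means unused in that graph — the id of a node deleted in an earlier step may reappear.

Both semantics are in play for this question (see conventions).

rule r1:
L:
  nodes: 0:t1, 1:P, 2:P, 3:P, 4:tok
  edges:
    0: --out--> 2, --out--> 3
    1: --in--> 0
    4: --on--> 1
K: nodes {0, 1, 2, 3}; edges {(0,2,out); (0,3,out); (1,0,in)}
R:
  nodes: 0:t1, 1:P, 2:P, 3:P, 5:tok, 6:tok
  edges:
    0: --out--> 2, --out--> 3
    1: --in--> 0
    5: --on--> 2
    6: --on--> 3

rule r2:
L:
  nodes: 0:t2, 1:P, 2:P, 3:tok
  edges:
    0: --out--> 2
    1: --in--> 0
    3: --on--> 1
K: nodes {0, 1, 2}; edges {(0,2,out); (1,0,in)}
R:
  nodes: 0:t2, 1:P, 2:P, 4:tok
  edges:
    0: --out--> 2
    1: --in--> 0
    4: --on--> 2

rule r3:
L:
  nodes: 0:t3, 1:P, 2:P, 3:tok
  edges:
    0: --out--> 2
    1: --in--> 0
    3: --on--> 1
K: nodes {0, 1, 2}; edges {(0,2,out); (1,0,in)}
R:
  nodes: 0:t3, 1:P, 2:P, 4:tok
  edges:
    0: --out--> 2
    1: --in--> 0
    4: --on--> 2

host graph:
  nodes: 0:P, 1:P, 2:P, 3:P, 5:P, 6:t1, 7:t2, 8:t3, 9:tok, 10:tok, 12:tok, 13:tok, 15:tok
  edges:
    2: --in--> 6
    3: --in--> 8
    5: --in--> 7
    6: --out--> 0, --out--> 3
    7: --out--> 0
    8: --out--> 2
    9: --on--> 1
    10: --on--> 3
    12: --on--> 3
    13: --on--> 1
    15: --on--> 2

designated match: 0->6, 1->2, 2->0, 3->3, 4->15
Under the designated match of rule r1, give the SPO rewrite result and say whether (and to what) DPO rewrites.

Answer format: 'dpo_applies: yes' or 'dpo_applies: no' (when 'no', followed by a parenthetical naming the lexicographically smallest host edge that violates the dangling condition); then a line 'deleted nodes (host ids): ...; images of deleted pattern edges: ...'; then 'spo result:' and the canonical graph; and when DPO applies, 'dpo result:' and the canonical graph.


dpo_applies: yes
deleted nodes (host ids): 15; images of deleted pattern edges: (15,2,on)
spo result:
nodes: 0:P, 1:P, 2:P, 3:P, 5:P, 6:t1, 7:t2, 8:t3, 9:tok, 10:tok, 12:tok, 13:tok, 16:tok, 17:tok
edges: (2,6,in); (3,8,in); (5,7,in); (6,0,out); (6,3,out); (7,0,out); (8,2,out); (9,1,on); (10,3,on); (12,3,on); (13,1,on); (16,0,on); (17,3,on)
dpo result:
nodes: 0:P, 1:P, 2:P, 3:P, 5:P, 6:t1, 7:t2, 8:t3, 9:tok, 10:tok, 12:tok, 13:tok, 16:tok, 17:tok
edges: (2,6,in); (3,8,in); (5,7,in); (6,0,out); (6,3,out); (7,0,out); (8,2,out); (9,1,on); (10,3,on); (12,3,on); (13,1,on); (16,0,on); (17,3,on)


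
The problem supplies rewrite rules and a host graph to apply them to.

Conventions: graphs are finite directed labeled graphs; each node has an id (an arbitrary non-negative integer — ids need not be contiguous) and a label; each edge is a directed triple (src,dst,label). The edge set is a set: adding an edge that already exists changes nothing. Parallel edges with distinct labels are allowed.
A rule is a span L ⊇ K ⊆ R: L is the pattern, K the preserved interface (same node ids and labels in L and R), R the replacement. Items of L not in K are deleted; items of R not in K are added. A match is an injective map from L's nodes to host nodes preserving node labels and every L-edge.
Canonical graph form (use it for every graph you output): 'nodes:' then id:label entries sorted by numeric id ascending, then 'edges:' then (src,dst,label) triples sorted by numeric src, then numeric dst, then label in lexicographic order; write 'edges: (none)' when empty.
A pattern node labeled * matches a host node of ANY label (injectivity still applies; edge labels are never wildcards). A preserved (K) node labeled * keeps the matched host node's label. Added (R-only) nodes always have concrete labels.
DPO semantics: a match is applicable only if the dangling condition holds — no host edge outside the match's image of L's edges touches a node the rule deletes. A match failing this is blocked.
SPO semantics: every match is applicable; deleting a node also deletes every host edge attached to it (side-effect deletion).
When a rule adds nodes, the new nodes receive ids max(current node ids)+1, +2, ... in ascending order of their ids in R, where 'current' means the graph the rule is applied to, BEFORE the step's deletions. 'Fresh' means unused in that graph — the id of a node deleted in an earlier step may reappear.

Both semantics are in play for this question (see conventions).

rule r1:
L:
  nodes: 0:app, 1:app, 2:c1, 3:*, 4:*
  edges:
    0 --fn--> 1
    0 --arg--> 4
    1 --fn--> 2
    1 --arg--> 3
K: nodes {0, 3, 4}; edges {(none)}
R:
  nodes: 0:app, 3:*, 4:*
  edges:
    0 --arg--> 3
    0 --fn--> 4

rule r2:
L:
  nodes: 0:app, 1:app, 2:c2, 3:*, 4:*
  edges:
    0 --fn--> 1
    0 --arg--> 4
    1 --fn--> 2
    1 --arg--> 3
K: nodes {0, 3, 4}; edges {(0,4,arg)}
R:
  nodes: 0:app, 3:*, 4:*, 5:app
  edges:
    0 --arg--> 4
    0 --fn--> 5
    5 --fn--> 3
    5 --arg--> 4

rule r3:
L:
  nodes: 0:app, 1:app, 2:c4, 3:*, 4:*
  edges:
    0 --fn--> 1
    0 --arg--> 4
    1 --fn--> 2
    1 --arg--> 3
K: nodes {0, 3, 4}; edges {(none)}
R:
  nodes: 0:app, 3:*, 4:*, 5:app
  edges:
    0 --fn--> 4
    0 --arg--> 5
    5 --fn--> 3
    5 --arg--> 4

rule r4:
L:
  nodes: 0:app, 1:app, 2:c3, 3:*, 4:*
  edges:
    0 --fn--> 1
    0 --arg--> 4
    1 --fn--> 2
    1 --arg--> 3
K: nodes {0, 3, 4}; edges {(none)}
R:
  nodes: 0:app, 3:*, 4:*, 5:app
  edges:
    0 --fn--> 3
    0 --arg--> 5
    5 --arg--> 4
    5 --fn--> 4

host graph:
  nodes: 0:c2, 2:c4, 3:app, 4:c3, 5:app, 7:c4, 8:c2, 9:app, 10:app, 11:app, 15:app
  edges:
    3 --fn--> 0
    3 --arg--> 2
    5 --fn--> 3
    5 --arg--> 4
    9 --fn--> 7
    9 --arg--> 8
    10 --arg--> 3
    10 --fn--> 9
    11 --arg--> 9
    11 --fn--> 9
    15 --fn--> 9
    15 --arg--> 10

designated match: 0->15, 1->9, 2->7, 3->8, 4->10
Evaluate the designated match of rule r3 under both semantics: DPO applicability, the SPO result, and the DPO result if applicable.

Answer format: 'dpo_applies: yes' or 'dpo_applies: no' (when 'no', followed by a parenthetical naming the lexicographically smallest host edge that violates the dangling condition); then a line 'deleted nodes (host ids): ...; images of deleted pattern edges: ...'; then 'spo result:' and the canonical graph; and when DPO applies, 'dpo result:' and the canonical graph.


dpo_applies: no
(the rule deletes node 9, which keeps host edge (10,9,fn) outside the match image — the dangling condition fails, DPO blocks; SPO proceeds and side-deletes such edges)
deleted nodes (host ids): 7, 9; images of deleted pattern edges: (9,7,fn); (9,8,arg); (15,9,fn); (15,10,arg)
spo result:
nodes: 0:c2, 2:c4, 3:app, 4:c3, 5:app, 8:c2, 10:app, 11:app, 15:app, 16:app
edges: (3,0,fn); (3,2,arg); (5,3,fn); (5,4,arg); (10,3,arg); (15,10,fn); (15,16,arg); (16,8,fn); (16,10,arg)


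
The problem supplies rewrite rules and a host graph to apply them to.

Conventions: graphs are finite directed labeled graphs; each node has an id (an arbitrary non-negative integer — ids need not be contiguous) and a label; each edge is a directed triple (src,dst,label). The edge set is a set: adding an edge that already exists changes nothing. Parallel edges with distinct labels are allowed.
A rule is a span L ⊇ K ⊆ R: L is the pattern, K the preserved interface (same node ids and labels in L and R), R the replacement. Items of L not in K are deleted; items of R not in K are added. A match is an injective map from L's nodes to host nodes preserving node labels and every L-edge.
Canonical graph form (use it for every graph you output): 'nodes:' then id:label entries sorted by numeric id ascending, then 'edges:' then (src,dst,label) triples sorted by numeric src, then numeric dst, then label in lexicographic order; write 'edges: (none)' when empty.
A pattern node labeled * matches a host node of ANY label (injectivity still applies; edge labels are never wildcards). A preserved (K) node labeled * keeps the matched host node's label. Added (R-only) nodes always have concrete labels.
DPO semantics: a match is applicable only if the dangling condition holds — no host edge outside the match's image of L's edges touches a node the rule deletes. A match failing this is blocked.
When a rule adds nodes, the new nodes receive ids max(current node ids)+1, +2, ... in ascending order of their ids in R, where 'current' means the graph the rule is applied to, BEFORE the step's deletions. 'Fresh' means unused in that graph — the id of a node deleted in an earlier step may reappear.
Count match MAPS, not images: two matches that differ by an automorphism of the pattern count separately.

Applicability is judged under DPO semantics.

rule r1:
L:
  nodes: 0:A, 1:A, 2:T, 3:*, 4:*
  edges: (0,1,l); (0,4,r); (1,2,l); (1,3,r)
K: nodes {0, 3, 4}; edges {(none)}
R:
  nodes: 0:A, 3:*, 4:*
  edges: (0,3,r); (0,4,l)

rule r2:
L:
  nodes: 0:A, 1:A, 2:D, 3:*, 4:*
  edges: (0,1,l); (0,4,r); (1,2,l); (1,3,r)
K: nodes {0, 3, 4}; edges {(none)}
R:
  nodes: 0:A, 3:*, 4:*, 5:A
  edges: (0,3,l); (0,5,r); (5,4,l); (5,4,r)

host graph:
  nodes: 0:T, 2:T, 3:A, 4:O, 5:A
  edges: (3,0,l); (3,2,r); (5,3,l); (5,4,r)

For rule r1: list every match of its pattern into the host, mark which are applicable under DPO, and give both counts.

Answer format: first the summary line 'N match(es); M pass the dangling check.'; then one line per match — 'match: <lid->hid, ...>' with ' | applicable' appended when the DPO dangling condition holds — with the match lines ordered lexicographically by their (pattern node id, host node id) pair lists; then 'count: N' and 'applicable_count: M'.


1 match(es); 1 pass the dangling check.
match: 0->5, 1->3, 2->0, 3->2, 4->4 | applicable
count: 1
applicable_count: 1


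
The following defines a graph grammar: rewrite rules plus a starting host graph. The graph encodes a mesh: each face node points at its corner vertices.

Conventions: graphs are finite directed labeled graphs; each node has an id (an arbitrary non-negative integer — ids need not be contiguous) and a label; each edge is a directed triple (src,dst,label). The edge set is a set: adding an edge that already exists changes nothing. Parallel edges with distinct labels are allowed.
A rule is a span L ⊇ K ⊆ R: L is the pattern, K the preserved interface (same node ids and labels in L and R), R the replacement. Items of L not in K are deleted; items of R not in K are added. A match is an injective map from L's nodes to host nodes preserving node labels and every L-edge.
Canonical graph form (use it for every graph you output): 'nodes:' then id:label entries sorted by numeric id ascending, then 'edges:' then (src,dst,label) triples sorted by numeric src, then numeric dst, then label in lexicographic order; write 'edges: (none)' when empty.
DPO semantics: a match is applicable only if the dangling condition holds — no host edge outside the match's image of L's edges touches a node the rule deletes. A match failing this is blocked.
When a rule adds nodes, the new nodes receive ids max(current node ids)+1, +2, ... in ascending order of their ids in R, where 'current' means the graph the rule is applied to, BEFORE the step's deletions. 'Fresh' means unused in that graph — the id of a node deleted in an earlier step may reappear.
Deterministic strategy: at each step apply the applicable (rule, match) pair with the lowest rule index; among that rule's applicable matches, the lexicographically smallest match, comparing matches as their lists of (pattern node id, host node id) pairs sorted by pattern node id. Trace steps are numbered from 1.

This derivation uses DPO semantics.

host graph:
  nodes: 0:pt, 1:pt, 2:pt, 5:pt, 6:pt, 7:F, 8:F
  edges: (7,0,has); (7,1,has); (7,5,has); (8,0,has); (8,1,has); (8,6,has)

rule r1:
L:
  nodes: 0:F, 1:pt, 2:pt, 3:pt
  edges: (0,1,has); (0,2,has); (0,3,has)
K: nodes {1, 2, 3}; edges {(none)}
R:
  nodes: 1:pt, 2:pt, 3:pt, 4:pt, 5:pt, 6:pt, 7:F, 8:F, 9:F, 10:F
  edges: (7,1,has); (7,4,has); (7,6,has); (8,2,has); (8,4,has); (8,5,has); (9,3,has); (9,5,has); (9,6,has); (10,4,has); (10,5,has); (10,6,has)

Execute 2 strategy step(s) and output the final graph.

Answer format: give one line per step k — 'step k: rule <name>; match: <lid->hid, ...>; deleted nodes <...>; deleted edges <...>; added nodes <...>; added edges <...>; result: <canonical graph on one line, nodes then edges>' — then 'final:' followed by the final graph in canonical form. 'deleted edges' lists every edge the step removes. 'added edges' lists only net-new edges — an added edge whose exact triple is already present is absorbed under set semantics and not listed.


step 1: rule r1; match: 0->7, 1->0, 2->1, 3->5; deleted nodes 7; deleted edges (7,0,has); (7,1,has); (7,5,has); added nodes 9, 10, 11, 12, 13, 14, 15; added edges (12,0,has); (12,9,has); (12,11,has); (13,1,has); (13,9,has); (13,10,has); (14,5,has); (14,10,has); (14,11,has); (15,9,has); (15,10,has); (15,11,has); result: nodes: 0:pt, 1:pt, 2:pt, 5:pt, 6:pt, 8:F, 9:pt, 10:pt, 11:pt, 12:F, 13:F, 14:F, 15:F edges: (8,0,has); (8,1,has); (8,6,has); (12,0,has); (12,9,has); (12,11,has); (13,1,has); (13,9,has); (13,10,has); (14,5,has); (14,10,has); (14,11,has); (15,9,has); (15,10,has); (15,11,has)
step 2: rule r1; match: 0->8, 1->0, 2->1, 3->6; deleted nodes 8; deleted edges (8,0,has); (8,1,has); (8,6,has); added nodes 16, 17, 18, 19, 20, 21, 22; added edges (19,0,has); (19,16,has); (19,18,has); (20,1,has); (20,16,has); (20,17,has); (21,6,has); (21,17,has); (21,18,has); (22,16,has); (22,17,has); (22,18,has); result: nodes: 0:pt, 1:pt, 2:pt, 5:pt, 6:pt, 9:pt, 10:pt, 11:pt, 12:F, 13:F, 14:F, 15:F, 16:pt, 17:pt, 18:pt, 19:F, 20:F, 21:F, 22:F edges: (12,0,has); (12,9,has); (12,11,has); (13,1,has); (13,9,has); (13,10,has); (14,5,has); (14,10,has); (14,11,has); (15,9,has); (15,10,has); (15,11,has); (19,0,has); (19,16,has); (19,18,has); (20,1,has); (20,16,has); (20,17,has); (21,6,has); (21,17,has); (21,18,has); (22,16,has); (22,17,has); (22,18,has)
final:
nodes: 0:pt, 1:pt, 2:pt, 5:pt, 6:pt, 9:pt, 10:pt, 11:pt, 12:F, 13:F, 14:F, 15:F, 16:pt, 17:pt, 18:pt, 19:F, 20:F, 21:F, 22:F
edges: (12,0,has); (12,9,has); (12,11,has); (13,1,has); (13,9,has); (13,10,has); (14,5,has); (14,10,has); (14,11,has); (15,9,has); (15,10,has); (15,11,has); (19,0,has); (19,16,has); (19,18,has); (20,1,has); (20,16,has); (20,17,has); (21,6,has); (21,17,has); (21,18,has); (22,16,has); (22,17,has); (22,18,has)
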